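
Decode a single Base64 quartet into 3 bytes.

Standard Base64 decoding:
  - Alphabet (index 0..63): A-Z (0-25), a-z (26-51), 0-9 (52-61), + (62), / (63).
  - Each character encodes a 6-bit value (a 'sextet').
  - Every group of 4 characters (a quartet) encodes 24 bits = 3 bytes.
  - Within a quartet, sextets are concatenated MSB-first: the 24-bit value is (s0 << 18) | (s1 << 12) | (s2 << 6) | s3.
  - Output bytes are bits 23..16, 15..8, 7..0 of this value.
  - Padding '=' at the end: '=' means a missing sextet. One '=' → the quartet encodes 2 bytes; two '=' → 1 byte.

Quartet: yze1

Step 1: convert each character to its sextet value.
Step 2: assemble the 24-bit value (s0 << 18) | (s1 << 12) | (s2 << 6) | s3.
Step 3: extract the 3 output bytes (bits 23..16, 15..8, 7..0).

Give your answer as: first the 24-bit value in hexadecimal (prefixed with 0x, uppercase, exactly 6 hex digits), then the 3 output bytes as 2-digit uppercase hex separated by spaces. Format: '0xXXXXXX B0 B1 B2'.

Sextets: y=50, z=51, e=30, 1=53
24-bit: (50<<18) | (51<<12) | (30<<6) | 53
      = 0xC80000 | 0x033000 | 0x000780 | 0x000035
      = 0xCB37B5
Bytes: (v>>16)&0xFF=CB, (v>>8)&0xFF=37, v&0xFF=B5

Answer: 0xCB37B5 CB 37 B5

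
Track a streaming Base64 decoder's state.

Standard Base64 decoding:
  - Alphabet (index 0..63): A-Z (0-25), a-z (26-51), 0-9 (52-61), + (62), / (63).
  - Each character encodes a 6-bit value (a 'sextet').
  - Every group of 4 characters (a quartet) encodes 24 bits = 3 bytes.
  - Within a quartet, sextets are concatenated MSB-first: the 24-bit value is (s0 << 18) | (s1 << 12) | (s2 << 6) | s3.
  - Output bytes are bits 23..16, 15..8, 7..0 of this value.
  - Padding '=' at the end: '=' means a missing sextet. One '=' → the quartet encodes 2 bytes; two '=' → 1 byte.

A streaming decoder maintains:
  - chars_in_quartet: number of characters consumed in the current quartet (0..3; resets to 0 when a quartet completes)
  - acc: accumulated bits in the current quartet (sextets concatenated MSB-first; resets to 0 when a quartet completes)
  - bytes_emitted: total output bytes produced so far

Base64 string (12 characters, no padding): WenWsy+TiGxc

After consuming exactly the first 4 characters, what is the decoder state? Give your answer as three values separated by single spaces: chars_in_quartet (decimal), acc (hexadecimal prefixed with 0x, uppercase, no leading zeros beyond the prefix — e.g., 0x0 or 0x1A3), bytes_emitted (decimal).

Answer: 0 0x0 3

Derivation:
After char 0 ('W'=22): chars_in_quartet=1 acc=0x16 bytes_emitted=0
After char 1 ('e'=30): chars_in_quartet=2 acc=0x59E bytes_emitted=0
After char 2 ('n'=39): chars_in_quartet=3 acc=0x167A7 bytes_emitted=0
After char 3 ('W'=22): chars_in_quartet=4 acc=0x59E9D6 -> emit 59 E9 D6, reset; bytes_emitted=3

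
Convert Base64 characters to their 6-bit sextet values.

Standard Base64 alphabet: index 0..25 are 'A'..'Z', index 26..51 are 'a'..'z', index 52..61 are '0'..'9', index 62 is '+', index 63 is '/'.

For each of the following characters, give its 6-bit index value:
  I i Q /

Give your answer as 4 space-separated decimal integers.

Answer: 8 34 16 63

Derivation:
'I': A..Z range, ord('I') − ord('A') = 8
'i': a..z range, 26 + ord('i') − ord('a') = 34
'Q': A..Z range, ord('Q') − ord('A') = 16
'/': index 63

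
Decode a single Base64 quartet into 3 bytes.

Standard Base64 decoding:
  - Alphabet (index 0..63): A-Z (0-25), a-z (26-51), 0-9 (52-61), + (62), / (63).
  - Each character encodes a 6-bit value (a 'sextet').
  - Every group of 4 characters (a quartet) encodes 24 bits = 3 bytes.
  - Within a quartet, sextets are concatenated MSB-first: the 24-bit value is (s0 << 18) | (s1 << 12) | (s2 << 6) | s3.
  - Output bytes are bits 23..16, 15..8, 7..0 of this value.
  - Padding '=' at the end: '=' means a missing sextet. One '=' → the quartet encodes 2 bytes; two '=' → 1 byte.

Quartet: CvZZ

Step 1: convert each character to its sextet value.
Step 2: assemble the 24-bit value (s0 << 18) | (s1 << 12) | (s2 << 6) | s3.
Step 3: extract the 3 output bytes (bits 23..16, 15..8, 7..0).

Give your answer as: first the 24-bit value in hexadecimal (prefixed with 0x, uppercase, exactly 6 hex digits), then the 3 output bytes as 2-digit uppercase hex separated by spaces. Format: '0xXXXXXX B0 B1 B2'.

Answer: 0x0AF659 0A F6 59

Derivation:
Sextets: C=2, v=47, Z=25, Z=25
24-bit: (2<<18) | (47<<12) | (25<<6) | 25
      = 0x080000 | 0x02F000 | 0x000640 | 0x000019
      = 0x0AF659
Bytes: (v>>16)&0xFF=0A, (v>>8)&0xFF=F6, v&0xFF=59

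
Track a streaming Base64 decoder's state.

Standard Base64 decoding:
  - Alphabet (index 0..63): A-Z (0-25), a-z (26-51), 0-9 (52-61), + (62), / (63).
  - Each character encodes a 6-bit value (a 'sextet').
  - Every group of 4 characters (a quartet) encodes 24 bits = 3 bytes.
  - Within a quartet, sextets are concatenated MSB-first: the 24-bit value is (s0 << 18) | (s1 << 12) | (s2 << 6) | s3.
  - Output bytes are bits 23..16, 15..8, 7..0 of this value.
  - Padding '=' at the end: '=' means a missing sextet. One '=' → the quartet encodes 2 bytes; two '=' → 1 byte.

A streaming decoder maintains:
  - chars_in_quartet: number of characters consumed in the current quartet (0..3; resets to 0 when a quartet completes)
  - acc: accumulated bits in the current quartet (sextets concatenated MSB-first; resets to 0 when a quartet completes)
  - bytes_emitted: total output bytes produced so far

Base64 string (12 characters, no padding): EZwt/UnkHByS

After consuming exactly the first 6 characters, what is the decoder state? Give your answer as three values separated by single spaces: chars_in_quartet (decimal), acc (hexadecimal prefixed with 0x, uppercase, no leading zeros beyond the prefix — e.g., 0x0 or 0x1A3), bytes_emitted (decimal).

After char 0 ('E'=4): chars_in_quartet=1 acc=0x4 bytes_emitted=0
After char 1 ('Z'=25): chars_in_quartet=2 acc=0x119 bytes_emitted=0
After char 2 ('w'=48): chars_in_quartet=3 acc=0x4670 bytes_emitted=0
After char 3 ('t'=45): chars_in_quartet=4 acc=0x119C2D -> emit 11 9C 2D, reset; bytes_emitted=3
After char 4 ('/'=63): chars_in_quartet=1 acc=0x3F bytes_emitted=3
After char 5 ('U'=20): chars_in_quartet=2 acc=0xFD4 bytes_emitted=3

Answer: 2 0xFD4 3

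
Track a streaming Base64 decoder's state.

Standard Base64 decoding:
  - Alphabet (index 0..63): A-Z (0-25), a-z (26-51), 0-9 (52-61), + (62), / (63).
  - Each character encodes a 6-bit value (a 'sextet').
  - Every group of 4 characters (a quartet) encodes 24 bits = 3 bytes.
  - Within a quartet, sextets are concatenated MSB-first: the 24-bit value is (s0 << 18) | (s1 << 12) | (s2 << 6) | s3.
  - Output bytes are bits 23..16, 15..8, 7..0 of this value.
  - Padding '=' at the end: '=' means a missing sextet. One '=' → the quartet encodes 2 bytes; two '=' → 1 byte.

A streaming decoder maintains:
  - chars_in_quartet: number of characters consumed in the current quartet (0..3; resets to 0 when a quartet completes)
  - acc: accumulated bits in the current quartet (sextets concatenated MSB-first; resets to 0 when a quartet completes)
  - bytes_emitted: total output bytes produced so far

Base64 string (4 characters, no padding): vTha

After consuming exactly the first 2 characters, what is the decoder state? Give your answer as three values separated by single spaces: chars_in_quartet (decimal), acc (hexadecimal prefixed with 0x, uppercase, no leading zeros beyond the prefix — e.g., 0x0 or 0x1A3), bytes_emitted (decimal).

After char 0 ('v'=47): chars_in_quartet=1 acc=0x2F bytes_emitted=0
After char 1 ('T'=19): chars_in_quartet=2 acc=0xBD3 bytes_emitted=0

Answer: 2 0xBD3 0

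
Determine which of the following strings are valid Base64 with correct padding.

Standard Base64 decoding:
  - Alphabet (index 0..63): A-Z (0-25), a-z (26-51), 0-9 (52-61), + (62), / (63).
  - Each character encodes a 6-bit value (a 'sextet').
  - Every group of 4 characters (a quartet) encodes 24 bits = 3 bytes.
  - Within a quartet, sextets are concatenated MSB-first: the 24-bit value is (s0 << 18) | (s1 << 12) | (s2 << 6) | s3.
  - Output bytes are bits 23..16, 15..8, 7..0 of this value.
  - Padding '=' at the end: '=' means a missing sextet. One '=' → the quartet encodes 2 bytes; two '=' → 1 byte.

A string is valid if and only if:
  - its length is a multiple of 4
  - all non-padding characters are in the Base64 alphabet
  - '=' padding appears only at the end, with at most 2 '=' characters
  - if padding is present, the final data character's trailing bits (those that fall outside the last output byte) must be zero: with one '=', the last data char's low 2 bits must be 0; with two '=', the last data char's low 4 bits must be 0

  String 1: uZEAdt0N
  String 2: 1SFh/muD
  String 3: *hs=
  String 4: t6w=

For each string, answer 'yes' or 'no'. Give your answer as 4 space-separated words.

String 1: 'uZEAdt0N' → valid
String 2: '1SFh/muD' → valid
String 3: '*hs=' → invalid (bad char(s): ['*'])
String 4: 't6w=' → valid

Answer: yes yes no yes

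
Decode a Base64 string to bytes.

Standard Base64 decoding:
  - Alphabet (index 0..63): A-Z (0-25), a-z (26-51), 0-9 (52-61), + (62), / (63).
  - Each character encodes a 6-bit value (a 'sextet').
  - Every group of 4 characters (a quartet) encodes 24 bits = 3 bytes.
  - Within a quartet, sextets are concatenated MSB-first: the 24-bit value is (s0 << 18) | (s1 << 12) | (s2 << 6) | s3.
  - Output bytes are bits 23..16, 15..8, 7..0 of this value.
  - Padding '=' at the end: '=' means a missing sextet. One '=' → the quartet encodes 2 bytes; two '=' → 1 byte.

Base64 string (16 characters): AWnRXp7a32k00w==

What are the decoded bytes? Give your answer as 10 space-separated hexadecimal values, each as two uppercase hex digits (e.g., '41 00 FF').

After char 0 ('A'=0): chars_in_quartet=1 acc=0x0 bytes_emitted=0
After char 1 ('W'=22): chars_in_quartet=2 acc=0x16 bytes_emitted=0
After char 2 ('n'=39): chars_in_quartet=3 acc=0x5A7 bytes_emitted=0
After char 3 ('R'=17): chars_in_quartet=4 acc=0x169D1 -> emit 01 69 D1, reset; bytes_emitted=3
After char 4 ('X'=23): chars_in_quartet=1 acc=0x17 bytes_emitted=3
After char 5 ('p'=41): chars_in_quartet=2 acc=0x5E9 bytes_emitted=3
After char 6 ('7'=59): chars_in_quartet=3 acc=0x17A7B bytes_emitted=3
After char 7 ('a'=26): chars_in_quartet=4 acc=0x5E9EDA -> emit 5E 9E DA, reset; bytes_emitted=6
After char 8 ('3'=55): chars_in_quartet=1 acc=0x37 bytes_emitted=6
After char 9 ('2'=54): chars_in_quartet=2 acc=0xDF6 bytes_emitted=6
After char 10 ('k'=36): chars_in_quartet=3 acc=0x37DA4 bytes_emitted=6
After char 11 ('0'=52): chars_in_quartet=4 acc=0xDF6934 -> emit DF 69 34, reset; bytes_emitted=9
After char 12 ('0'=52): chars_in_quartet=1 acc=0x34 bytes_emitted=9
After char 13 ('w'=48): chars_in_quartet=2 acc=0xD30 bytes_emitted=9
Padding '==': partial quartet acc=0xD30 -> emit D3; bytes_emitted=10

Answer: 01 69 D1 5E 9E DA DF 69 34 D3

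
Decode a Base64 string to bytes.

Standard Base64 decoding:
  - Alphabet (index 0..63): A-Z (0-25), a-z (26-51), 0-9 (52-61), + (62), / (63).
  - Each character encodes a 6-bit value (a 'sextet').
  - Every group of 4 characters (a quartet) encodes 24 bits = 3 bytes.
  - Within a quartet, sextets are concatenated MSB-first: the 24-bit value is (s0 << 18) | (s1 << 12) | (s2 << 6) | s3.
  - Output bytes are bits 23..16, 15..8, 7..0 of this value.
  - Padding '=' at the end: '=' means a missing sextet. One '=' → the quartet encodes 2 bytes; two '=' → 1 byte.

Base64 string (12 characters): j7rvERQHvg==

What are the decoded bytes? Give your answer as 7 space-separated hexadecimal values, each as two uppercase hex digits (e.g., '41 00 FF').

Answer: 8F BA EF 11 14 07 BE

Derivation:
After char 0 ('j'=35): chars_in_quartet=1 acc=0x23 bytes_emitted=0
After char 1 ('7'=59): chars_in_quartet=2 acc=0x8FB bytes_emitted=0
After char 2 ('r'=43): chars_in_quartet=3 acc=0x23EEB bytes_emitted=0
After char 3 ('v'=47): chars_in_quartet=4 acc=0x8FBAEF -> emit 8F BA EF, reset; bytes_emitted=3
After char 4 ('E'=4): chars_in_quartet=1 acc=0x4 bytes_emitted=3
After char 5 ('R'=17): chars_in_quartet=2 acc=0x111 bytes_emitted=3
After char 6 ('Q'=16): chars_in_quartet=3 acc=0x4450 bytes_emitted=3
After char 7 ('H'=7): chars_in_quartet=4 acc=0x111407 -> emit 11 14 07, reset; bytes_emitted=6
After char 8 ('v'=47): chars_in_quartet=1 acc=0x2F bytes_emitted=6
After char 9 ('g'=32): chars_in_quartet=2 acc=0xBE0 bytes_emitted=6
Padding '==': partial quartet acc=0xBE0 -> emit BE; bytes_emitted=7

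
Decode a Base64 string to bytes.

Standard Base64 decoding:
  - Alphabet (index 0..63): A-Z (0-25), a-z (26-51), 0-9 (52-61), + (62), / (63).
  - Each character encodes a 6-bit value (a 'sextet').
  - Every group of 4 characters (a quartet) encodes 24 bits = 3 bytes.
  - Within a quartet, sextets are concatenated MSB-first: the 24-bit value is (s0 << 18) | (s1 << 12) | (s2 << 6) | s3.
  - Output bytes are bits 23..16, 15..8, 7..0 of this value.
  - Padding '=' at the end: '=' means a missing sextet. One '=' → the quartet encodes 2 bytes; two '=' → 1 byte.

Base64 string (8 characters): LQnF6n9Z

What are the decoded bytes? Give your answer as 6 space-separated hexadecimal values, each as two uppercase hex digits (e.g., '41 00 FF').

After char 0 ('L'=11): chars_in_quartet=1 acc=0xB bytes_emitted=0
After char 1 ('Q'=16): chars_in_quartet=2 acc=0x2D0 bytes_emitted=0
After char 2 ('n'=39): chars_in_quartet=3 acc=0xB427 bytes_emitted=0
After char 3 ('F'=5): chars_in_quartet=4 acc=0x2D09C5 -> emit 2D 09 C5, reset; bytes_emitted=3
After char 4 ('6'=58): chars_in_quartet=1 acc=0x3A bytes_emitted=3
After char 5 ('n'=39): chars_in_quartet=2 acc=0xEA7 bytes_emitted=3
After char 6 ('9'=61): chars_in_quartet=3 acc=0x3A9FD bytes_emitted=3
After char 7 ('Z'=25): chars_in_quartet=4 acc=0xEA7F59 -> emit EA 7F 59, reset; bytes_emitted=6

Answer: 2D 09 C5 EA 7F 59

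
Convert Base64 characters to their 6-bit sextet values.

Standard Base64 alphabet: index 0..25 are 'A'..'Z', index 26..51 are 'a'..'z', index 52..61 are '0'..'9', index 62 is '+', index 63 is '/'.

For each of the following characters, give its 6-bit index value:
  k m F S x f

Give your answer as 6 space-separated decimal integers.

Answer: 36 38 5 18 49 31

Derivation:
'k': a..z range, 26 + ord('k') − ord('a') = 36
'm': a..z range, 26 + ord('m') − ord('a') = 38
'F': A..Z range, ord('F') − ord('A') = 5
'S': A..Z range, ord('S') − ord('A') = 18
'x': a..z range, 26 + ord('x') − ord('a') = 49
'f': a..z range, 26 + ord('f') − ord('a') = 31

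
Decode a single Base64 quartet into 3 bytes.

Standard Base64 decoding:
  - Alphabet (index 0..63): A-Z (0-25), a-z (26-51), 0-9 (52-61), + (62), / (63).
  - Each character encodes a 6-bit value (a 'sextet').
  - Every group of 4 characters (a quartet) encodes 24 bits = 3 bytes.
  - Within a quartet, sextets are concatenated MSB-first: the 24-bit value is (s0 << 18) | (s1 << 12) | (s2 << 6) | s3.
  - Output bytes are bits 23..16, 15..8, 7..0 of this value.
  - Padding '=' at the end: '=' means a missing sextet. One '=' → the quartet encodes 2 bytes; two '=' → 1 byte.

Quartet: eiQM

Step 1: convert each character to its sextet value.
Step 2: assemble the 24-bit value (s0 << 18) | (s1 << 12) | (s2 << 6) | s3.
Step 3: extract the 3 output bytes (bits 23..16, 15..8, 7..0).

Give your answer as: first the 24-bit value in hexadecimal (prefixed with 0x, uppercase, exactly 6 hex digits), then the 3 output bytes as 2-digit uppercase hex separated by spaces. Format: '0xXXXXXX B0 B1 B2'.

Sextets: e=30, i=34, Q=16, M=12
24-bit: (30<<18) | (34<<12) | (16<<6) | 12
      = 0x780000 | 0x022000 | 0x000400 | 0x00000C
      = 0x7A240C
Bytes: (v>>16)&0xFF=7A, (v>>8)&0xFF=24, v&0xFF=0C

Answer: 0x7A240C 7A 24 0C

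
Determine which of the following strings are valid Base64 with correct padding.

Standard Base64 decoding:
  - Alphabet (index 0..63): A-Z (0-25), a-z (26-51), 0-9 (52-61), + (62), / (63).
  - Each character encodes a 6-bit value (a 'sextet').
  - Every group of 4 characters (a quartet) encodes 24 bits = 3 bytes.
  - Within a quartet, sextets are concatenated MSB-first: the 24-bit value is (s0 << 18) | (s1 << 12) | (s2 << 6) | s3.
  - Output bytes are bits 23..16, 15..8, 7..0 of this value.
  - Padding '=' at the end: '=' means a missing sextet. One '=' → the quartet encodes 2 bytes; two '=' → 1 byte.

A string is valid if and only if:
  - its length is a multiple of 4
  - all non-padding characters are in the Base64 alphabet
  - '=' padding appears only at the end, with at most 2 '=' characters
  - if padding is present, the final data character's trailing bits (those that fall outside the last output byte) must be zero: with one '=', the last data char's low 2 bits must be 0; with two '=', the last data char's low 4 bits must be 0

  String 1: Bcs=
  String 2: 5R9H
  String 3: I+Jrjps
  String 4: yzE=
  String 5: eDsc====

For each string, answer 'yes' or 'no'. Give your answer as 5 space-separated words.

String 1: 'Bcs=' → valid
String 2: '5R9H' → valid
String 3: 'I+Jrjps' → invalid (len=7 not mult of 4)
String 4: 'yzE=' → valid
String 5: 'eDsc====' → invalid (4 pad chars (max 2))

Answer: yes yes no yes no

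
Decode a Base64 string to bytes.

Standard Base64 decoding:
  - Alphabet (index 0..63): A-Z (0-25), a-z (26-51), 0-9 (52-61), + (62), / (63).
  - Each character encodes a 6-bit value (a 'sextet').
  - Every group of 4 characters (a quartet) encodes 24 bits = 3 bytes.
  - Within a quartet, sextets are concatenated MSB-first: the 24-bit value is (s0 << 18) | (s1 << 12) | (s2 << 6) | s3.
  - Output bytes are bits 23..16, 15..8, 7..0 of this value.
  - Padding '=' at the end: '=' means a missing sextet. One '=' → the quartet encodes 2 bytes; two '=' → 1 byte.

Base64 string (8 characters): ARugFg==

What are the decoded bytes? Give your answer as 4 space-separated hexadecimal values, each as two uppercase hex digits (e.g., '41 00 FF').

After char 0 ('A'=0): chars_in_quartet=1 acc=0x0 bytes_emitted=0
After char 1 ('R'=17): chars_in_quartet=2 acc=0x11 bytes_emitted=0
After char 2 ('u'=46): chars_in_quartet=3 acc=0x46E bytes_emitted=0
After char 3 ('g'=32): chars_in_quartet=4 acc=0x11BA0 -> emit 01 1B A0, reset; bytes_emitted=3
After char 4 ('F'=5): chars_in_quartet=1 acc=0x5 bytes_emitted=3
After char 5 ('g'=32): chars_in_quartet=2 acc=0x160 bytes_emitted=3
Padding '==': partial quartet acc=0x160 -> emit 16; bytes_emitted=4

Answer: 01 1B A0 16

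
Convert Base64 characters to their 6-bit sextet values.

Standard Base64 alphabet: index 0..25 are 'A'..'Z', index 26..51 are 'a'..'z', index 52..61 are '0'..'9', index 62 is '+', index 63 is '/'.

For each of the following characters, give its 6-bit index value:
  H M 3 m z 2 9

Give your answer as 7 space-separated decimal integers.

Answer: 7 12 55 38 51 54 61

Derivation:
'H': A..Z range, ord('H') − ord('A') = 7
'M': A..Z range, ord('M') − ord('A') = 12
'3': 0..9 range, 52 + ord('3') − ord('0') = 55
'm': a..z range, 26 + ord('m') − ord('a') = 38
'z': a..z range, 26 + ord('z') − ord('a') = 51
'2': 0..9 range, 52 + ord('2') − ord('0') = 54
'9': 0..9 range, 52 + ord('9') − ord('0') = 61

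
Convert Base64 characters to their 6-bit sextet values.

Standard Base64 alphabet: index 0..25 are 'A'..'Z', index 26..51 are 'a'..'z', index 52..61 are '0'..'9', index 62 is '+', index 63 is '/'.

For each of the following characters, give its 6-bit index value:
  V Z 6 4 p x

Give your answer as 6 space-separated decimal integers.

Answer: 21 25 58 56 41 49

Derivation:
'V': A..Z range, ord('V') − ord('A') = 21
'Z': A..Z range, ord('Z') − ord('A') = 25
'6': 0..9 range, 52 + ord('6') − ord('0') = 58
'4': 0..9 range, 52 + ord('4') − ord('0') = 56
'p': a..z range, 26 + ord('p') − ord('a') = 41
'x': a..z range, 26 + ord('x') − ord('a') = 49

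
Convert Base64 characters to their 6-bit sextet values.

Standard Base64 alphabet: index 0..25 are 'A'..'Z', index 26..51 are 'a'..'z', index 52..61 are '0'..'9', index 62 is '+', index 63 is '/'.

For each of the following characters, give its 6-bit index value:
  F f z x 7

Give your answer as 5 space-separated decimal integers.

'F': A..Z range, ord('F') − ord('A') = 5
'f': a..z range, 26 + ord('f') − ord('a') = 31
'z': a..z range, 26 + ord('z') − ord('a') = 51
'x': a..z range, 26 + ord('x') − ord('a') = 49
'7': 0..9 range, 52 + ord('7') − ord('0') = 59

Answer: 5 31 51 49 59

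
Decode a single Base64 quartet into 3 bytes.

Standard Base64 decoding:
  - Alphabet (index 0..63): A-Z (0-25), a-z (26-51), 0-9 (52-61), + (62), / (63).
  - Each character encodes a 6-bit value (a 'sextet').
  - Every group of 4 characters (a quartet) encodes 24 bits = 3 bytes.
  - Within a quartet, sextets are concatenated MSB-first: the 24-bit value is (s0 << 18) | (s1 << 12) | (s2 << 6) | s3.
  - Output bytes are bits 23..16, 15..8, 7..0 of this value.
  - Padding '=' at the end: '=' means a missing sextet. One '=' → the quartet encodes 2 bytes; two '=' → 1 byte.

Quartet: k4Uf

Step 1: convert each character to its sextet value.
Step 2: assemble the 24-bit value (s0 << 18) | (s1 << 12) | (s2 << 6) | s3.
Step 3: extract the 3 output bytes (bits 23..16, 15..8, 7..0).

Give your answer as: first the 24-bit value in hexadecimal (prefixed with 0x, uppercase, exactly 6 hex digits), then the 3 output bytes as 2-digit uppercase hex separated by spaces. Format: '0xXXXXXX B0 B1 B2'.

Answer: 0x93851F 93 85 1F

Derivation:
Sextets: k=36, 4=56, U=20, f=31
24-bit: (36<<18) | (56<<12) | (20<<6) | 31
      = 0x900000 | 0x038000 | 0x000500 | 0x00001F
      = 0x93851F
Bytes: (v>>16)&0xFF=93, (v>>8)&0xFF=85, v&0xFF=1F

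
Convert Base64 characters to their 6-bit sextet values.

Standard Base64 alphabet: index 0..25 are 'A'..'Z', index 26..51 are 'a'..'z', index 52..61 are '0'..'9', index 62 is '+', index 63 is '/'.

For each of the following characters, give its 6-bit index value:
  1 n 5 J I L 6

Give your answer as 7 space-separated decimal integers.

'1': 0..9 range, 52 + ord('1') − ord('0') = 53
'n': a..z range, 26 + ord('n') − ord('a') = 39
'5': 0..9 range, 52 + ord('5') − ord('0') = 57
'J': A..Z range, ord('J') − ord('A') = 9
'I': A..Z range, ord('I') − ord('A') = 8
'L': A..Z range, ord('L') − ord('A') = 11
'6': 0..9 range, 52 + ord('6') − ord('0') = 58

Answer: 53 39 57 9 8 11 58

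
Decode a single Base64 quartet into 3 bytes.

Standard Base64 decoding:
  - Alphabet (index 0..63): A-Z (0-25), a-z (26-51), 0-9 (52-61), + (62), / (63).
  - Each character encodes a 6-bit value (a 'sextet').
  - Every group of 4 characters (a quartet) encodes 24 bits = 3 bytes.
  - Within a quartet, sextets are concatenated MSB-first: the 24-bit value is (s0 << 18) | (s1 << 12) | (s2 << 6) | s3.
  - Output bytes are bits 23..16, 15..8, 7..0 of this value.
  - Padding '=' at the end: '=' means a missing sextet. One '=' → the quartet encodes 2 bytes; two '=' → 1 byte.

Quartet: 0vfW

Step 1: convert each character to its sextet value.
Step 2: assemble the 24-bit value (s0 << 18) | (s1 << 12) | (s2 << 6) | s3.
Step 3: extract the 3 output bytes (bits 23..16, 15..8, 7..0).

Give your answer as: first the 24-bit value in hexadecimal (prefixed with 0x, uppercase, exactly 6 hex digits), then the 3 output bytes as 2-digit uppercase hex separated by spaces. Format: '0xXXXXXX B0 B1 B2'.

Sextets: 0=52, v=47, f=31, W=22
24-bit: (52<<18) | (47<<12) | (31<<6) | 22
      = 0xD00000 | 0x02F000 | 0x0007C0 | 0x000016
      = 0xD2F7D6
Bytes: (v>>16)&0xFF=D2, (v>>8)&0xFF=F7, v&0xFF=D6

Answer: 0xD2F7D6 D2 F7 D6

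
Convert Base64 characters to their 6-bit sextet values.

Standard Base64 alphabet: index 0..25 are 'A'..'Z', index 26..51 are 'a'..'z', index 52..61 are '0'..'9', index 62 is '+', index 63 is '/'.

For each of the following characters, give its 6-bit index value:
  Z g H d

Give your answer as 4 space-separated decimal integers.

Answer: 25 32 7 29

Derivation:
'Z': A..Z range, ord('Z') − ord('A') = 25
'g': a..z range, 26 + ord('g') − ord('a') = 32
'H': A..Z range, ord('H') − ord('A') = 7
'd': a..z range, 26 + ord('d') − ord('a') = 29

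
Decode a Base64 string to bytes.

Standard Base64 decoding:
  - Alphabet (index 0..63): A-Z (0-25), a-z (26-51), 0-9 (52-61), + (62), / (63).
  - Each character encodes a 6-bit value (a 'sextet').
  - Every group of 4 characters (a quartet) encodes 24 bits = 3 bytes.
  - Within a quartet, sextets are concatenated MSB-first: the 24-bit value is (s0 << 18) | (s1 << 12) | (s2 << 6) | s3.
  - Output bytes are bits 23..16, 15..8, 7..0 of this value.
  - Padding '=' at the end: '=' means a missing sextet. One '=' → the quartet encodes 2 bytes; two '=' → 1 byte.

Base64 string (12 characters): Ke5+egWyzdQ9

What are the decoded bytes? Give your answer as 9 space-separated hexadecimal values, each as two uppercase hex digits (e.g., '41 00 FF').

After char 0 ('K'=10): chars_in_quartet=1 acc=0xA bytes_emitted=0
After char 1 ('e'=30): chars_in_quartet=2 acc=0x29E bytes_emitted=0
After char 2 ('5'=57): chars_in_quartet=3 acc=0xA7B9 bytes_emitted=0
After char 3 ('+'=62): chars_in_quartet=4 acc=0x29EE7E -> emit 29 EE 7E, reset; bytes_emitted=3
After char 4 ('e'=30): chars_in_quartet=1 acc=0x1E bytes_emitted=3
After char 5 ('g'=32): chars_in_quartet=2 acc=0x7A0 bytes_emitted=3
After char 6 ('W'=22): chars_in_quartet=3 acc=0x1E816 bytes_emitted=3
After char 7 ('y'=50): chars_in_quartet=4 acc=0x7A05B2 -> emit 7A 05 B2, reset; bytes_emitted=6
After char 8 ('z'=51): chars_in_quartet=1 acc=0x33 bytes_emitted=6
After char 9 ('d'=29): chars_in_quartet=2 acc=0xCDD bytes_emitted=6
After char 10 ('Q'=16): chars_in_quartet=3 acc=0x33750 bytes_emitted=6
After char 11 ('9'=61): chars_in_quartet=4 acc=0xCDD43D -> emit CD D4 3D, reset; bytes_emitted=9

Answer: 29 EE 7E 7A 05 B2 CD D4 3D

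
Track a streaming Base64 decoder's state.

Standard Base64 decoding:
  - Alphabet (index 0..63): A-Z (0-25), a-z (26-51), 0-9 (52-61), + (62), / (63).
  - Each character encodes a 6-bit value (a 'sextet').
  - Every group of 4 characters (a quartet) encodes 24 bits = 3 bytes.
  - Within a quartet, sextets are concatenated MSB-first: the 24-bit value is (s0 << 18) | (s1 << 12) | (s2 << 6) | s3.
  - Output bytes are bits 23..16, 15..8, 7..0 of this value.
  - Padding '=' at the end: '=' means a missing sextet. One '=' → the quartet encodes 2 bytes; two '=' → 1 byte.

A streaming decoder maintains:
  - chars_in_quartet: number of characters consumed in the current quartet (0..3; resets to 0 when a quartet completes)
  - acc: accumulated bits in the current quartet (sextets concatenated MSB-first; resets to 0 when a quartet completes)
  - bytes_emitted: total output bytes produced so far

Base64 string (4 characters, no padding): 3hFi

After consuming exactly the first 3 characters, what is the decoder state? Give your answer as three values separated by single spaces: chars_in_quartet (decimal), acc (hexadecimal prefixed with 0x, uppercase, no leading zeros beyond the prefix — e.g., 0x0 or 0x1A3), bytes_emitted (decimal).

Answer: 3 0x37845 0

Derivation:
After char 0 ('3'=55): chars_in_quartet=1 acc=0x37 bytes_emitted=0
After char 1 ('h'=33): chars_in_quartet=2 acc=0xDE1 bytes_emitted=0
After char 2 ('F'=5): chars_in_quartet=3 acc=0x37845 bytes_emitted=0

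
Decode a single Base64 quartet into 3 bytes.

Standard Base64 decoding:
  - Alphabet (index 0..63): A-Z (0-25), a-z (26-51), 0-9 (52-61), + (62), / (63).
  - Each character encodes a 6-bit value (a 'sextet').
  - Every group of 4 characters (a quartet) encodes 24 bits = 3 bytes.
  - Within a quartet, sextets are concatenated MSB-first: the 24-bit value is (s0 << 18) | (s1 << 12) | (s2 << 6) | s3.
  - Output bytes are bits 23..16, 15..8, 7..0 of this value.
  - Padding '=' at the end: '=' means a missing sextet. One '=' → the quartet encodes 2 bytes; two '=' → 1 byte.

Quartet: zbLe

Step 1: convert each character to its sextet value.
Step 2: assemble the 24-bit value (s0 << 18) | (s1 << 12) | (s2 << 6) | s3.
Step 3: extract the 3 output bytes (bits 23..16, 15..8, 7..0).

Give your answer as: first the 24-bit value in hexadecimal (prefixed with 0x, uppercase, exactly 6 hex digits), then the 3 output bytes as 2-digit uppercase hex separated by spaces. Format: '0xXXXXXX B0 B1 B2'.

Sextets: z=51, b=27, L=11, e=30
24-bit: (51<<18) | (27<<12) | (11<<6) | 30
      = 0xCC0000 | 0x01B000 | 0x0002C0 | 0x00001E
      = 0xCDB2DE
Bytes: (v>>16)&0xFF=CD, (v>>8)&0xFF=B2, v&0xFF=DE

Answer: 0xCDB2DE CD B2 DE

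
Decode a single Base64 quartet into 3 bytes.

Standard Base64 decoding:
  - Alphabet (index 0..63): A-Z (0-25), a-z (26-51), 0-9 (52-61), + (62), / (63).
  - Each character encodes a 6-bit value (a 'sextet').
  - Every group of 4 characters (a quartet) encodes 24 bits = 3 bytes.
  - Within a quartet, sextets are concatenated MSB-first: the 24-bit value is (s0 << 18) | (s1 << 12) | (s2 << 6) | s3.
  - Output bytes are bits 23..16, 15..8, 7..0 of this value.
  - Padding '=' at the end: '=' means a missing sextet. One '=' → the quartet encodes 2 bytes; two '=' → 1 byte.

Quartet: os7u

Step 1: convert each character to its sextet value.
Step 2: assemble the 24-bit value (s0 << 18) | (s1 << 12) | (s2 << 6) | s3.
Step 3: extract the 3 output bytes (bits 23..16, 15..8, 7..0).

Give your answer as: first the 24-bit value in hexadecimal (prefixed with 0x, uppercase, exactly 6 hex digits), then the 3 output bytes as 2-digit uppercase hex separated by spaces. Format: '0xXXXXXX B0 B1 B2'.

Answer: 0xA2CEEE A2 CE EE

Derivation:
Sextets: o=40, s=44, 7=59, u=46
24-bit: (40<<18) | (44<<12) | (59<<6) | 46
      = 0xA00000 | 0x02C000 | 0x000EC0 | 0x00002E
      = 0xA2CEEE
Bytes: (v>>16)&0xFF=A2, (v>>8)&0xFF=CE, v&0xFF=EE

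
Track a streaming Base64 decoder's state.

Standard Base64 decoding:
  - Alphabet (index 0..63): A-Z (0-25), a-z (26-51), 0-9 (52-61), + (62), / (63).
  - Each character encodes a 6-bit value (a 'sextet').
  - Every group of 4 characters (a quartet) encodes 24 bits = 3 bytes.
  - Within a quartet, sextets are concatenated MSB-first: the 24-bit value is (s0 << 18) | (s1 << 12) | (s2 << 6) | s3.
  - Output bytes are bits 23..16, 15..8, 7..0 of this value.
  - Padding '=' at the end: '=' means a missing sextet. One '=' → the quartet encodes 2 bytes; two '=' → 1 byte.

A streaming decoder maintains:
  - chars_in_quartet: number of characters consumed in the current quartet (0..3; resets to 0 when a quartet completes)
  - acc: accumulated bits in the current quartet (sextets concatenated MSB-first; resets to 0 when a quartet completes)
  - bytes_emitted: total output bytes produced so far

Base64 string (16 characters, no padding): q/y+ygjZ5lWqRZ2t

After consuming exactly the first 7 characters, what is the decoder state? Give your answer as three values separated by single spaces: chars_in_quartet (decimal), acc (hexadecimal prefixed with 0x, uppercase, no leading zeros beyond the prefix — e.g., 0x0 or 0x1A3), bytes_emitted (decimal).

Answer: 3 0x32823 3

Derivation:
After char 0 ('q'=42): chars_in_quartet=1 acc=0x2A bytes_emitted=0
After char 1 ('/'=63): chars_in_quartet=2 acc=0xABF bytes_emitted=0
After char 2 ('y'=50): chars_in_quartet=3 acc=0x2AFF2 bytes_emitted=0
After char 3 ('+'=62): chars_in_quartet=4 acc=0xABFCBE -> emit AB FC BE, reset; bytes_emitted=3
After char 4 ('y'=50): chars_in_quartet=1 acc=0x32 bytes_emitted=3
After char 5 ('g'=32): chars_in_quartet=2 acc=0xCA0 bytes_emitted=3
After char 6 ('j'=35): chars_in_quartet=3 acc=0x32823 bytes_emitted=3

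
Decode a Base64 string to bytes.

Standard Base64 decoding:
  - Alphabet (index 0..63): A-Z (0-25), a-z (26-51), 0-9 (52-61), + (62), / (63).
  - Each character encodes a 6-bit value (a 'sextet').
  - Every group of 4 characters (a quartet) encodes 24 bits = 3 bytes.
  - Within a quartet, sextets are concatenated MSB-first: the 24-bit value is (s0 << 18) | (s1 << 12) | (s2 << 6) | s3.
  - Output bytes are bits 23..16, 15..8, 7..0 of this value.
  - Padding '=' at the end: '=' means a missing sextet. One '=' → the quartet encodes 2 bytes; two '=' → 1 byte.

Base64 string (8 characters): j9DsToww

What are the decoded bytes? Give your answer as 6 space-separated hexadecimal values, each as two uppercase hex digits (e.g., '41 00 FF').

After char 0 ('j'=35): chars_in_quartet=1 acc=0x23 bytes_emitted=0
After char 1 ('9'=61): chars_in_quartet=2 acc=0x8FD bytes_emitted=0
After char 2 ('D'=3): chars_in_quartet=3 acc=0x23F43 bytes_emitted=0
After char 3 ('s'=44): chars_in_quartet=4 acc=0x8FD0EC -> emit 8F D0 EC, reset; bytes_emitted=3
After char 4 ('T'=19): chars_in_quartet=1 acc=0x13 bytes_emitted=3
After char 5 ('o'=40): chars_in_quartet=2 acc=0x4E8 bytes_emitted=3
After char 6 ('w'=48): chars_in_quartet=3 acc=0x13A30 bytes_emitted=3
After char 7 ('w'=48): chars_in_quartet=4 acc=0x4E8C30 -> emit 4E 8C 30, reset; bytes_emitted=6

Answer: 8F D0 EC 4E 8C 30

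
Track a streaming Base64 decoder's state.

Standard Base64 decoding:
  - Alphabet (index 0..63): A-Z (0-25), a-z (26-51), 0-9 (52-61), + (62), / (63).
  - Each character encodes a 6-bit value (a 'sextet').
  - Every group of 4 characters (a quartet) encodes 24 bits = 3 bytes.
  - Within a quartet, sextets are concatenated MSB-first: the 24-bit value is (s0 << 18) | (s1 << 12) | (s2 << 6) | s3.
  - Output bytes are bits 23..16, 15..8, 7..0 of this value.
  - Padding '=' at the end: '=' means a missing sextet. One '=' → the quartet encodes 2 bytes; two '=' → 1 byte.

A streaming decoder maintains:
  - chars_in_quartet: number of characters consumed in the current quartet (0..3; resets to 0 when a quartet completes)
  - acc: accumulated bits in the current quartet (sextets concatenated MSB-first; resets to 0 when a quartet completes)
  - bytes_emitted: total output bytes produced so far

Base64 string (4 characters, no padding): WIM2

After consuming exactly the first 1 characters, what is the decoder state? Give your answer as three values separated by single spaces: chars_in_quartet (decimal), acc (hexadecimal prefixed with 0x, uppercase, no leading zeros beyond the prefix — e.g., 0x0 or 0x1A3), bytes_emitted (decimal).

Answer: 1 0x16 0

Derivation:
After char 0 ('W'=22): chars_in_quartet=1 acc=0x16 bytes_emitted=0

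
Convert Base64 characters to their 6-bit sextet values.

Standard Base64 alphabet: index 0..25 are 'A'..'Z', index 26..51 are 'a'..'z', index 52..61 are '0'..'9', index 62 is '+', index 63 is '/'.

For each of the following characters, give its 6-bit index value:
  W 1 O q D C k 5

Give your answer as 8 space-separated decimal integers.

Answer: 22 53 14 42 3 2 36 57

Derivation:
'W': A..Z range, ord('W') − ord('A') = 22
'1': 0..9 range, 52 + ord('1') − ord('0') = 53
'O': A..Z range, ord('O') − ord('A') = 14
'q': a..z range, 26 + ord('q') − ord('a') = 42
'D': A..Z range, ord('D') − ord('A') = 3
'C': A..Z range, ord('C') − ord('A') = 2
'k': a..z range, 26 + ord('k') − ord('a') = 36
'5': 0..9 range, 52 + ord('5') − ord('0') = 57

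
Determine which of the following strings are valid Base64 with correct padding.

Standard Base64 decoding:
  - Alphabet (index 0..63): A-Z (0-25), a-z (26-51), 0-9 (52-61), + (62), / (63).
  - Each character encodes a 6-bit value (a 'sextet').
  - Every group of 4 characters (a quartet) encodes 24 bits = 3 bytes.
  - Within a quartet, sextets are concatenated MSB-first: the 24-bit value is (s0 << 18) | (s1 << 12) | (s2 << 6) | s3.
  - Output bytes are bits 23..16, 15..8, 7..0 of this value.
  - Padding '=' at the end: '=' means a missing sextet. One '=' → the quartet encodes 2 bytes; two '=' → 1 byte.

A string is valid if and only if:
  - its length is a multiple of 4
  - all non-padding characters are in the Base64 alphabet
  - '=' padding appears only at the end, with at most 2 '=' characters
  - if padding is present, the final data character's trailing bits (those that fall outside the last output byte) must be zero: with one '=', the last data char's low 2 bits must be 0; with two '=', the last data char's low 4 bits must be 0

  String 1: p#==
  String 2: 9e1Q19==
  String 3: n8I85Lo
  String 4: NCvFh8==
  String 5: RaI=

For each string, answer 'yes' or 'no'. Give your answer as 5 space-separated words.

String 1: 'p#==' → invalid (bad char(s): ['#'])
String 2: '9e1Q19==' → invalid (bad trailing bits)
String 3: 'n8I85Lo' → invalid (len=7 not mult of 4)
String 4: 'NCvFh8==' → invalid (bad trailing bits)
String 5: 'RaI=' → valid

Answer: no no no no yes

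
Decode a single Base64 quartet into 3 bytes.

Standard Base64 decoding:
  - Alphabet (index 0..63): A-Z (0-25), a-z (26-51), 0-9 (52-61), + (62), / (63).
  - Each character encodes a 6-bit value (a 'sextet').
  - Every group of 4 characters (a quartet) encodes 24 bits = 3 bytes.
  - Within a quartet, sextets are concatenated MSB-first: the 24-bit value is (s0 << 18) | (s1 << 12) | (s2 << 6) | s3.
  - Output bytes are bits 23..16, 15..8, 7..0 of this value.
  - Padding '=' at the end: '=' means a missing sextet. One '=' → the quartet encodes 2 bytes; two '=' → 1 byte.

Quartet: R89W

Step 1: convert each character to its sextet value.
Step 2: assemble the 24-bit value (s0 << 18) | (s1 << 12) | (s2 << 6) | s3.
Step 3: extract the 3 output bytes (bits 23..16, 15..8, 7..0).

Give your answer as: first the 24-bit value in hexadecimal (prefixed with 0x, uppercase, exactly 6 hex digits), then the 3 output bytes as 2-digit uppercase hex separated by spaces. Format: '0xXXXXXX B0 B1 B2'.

Sextets: R=17, 8=60, 9=61, W=22
24-bit: (17<<18) | (60<<12) | (61<<6) | 22
      = 0x440000 | 0x03C000 | 0x000F40 | 0x000016
      = 0x47CF56
Bytes: (v>>16)&0xFF=47, (v>>8)&0xFF=CF, v&0xFF=56

Answer: 0x47CF56 47 CF 56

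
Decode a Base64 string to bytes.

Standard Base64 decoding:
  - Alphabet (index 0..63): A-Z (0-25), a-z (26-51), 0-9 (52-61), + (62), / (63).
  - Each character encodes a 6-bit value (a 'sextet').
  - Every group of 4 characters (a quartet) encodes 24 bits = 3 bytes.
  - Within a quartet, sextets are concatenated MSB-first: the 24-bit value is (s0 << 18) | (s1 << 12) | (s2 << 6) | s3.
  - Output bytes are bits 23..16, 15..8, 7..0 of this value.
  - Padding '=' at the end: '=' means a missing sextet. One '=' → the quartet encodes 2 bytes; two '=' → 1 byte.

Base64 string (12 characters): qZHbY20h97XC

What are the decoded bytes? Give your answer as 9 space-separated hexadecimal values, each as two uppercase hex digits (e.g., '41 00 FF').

Answer: A9 91 DB 63 6D 21 F7 B5 C2

Derivation:
After char 0 ('q'=42): chars_in_quartet=1 acc=0x2A bytes_emitted=0
After char 1 ('Z'=25): chars_in_quartet=2 acc=0xA99 bytes_emitted=0
After char 2 ('H'=7): chars_in_quartet=3 acc=0x2A647 bytes_emitted=0
After char 3 ('b'=27): chars_in_quartet=4 acc=0xA991DB -> emit A9 91 DB, reset; bytes_emitted=3
After char 4 ('Y'=24): chars_in_quartet=1 acc=0x18 bytes_emitted=3
After char 5 ('2'=54): chars_in_quartet=2 acc=0x636 bytes_emitted=3
After char 6 ('0'=52): chars_in_quartet=3 acc=0x18DB4 bytes_emitted=3
After char 7 ('h'=33): chars_in_quartet=4 acc=0x636D21 -> emit 63 6D 21, reset; bytes_emitted=6
After char 8 ('9'=61): chars_in_quartet=1 acc=0x3D bytes_emitted=6
After char 9 ('7'=59): chars_in_quartet=2 acc=0xF7B bytes_emitted=6
After char 10 ('X'=23): chars_in_quartet=3 acc=0x3DED7 bytes_emitted=6
After char 11 ('C'=2): chars_in_quartet=4 acc=0xF7B5C2 -> emit F7 B5 C2, reset; bytes_emitted=9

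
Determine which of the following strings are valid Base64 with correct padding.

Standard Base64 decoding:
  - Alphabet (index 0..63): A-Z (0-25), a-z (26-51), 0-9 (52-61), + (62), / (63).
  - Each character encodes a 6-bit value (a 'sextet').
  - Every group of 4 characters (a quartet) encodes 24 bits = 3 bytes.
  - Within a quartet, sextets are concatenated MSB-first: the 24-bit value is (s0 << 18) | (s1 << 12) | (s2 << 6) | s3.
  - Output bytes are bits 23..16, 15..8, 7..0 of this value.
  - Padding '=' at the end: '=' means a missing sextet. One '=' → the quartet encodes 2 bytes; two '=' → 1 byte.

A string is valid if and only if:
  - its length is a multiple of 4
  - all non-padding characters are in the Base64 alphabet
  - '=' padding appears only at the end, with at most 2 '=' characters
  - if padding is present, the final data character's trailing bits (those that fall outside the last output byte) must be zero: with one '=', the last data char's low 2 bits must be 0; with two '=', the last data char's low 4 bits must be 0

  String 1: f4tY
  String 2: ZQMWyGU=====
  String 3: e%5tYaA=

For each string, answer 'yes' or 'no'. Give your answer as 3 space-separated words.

String 1: 'f4tY' → valid
String 2: 'ZQMWyGU=====' → invalid (5 pad chars (max 2))
String 3: 'e%5tYaA=' → invalid (bad char(s): ['%'])

Answer: yes no no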